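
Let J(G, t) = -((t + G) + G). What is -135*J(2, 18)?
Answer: 2970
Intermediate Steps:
J(G, t) = -t - 2*G (J(G, t) = -((G + t) + G) = -(t + 2*G) = -t - 2*G)
-135*J(2, 18) = -135*(-1*18 - 2*2) = -135*(-18 - 4) = -135*(-22) = 2970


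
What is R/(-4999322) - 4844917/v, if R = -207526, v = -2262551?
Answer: 12345419152550/5655610495211 ≈ 2.1829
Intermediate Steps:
R/(-4999322) - 4844917/v = -207526/(-4999322) - 4844917/(-2262551) = -207526*(-1/4999322) - 4844917*(-1/2262551) = 103763/2499661 + 4844917/2262551 = 12345419152550/5655610495211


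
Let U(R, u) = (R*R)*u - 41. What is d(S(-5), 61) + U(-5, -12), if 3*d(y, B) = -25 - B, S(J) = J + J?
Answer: -1109/3 ≈ -369.67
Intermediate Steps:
S(J) = 2*J
d(y, B) = -25/3 - B/3 (d(y, B) = (-25 - B)/3 = -25/3 - B/3)
U(R, u) = -41 + u*R² (U(R, u) = R²*u - 41 = u*R² - 41 = -41 + u*R²)
d(S(-5), 61) + U(-5, -12) = (-25/3 - ⅓*61) + (-41 - 12*(-5)²) = (-25/3 - 61/3) + (-41 - 12*25) = -86/3 + (-41 - 300) = -86/3 - 341 = -1109/3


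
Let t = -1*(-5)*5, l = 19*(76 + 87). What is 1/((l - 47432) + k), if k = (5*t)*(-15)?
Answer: -1/46210 ≈ -2.1640e-5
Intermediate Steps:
l = 3097 (l = 19*163 = 3097)
t = 25 (t = 5*5 = 25)
k = -1875 (k = (5*25)*(-15) = 125*(-15) = -1875)
1/((l - 47432) + k) = 1/((3097 - 47432) - 1875) = 1/(-44335 - 1875) = 1/(-46210) = -1/46210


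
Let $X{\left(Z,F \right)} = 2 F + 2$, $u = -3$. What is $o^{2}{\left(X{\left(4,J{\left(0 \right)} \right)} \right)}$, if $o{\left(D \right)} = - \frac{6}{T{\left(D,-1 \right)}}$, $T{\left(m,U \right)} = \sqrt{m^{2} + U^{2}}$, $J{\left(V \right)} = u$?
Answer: $\frac{36}{17} \approx 2.1176$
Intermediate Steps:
$J{\left(V \right)} = -3$
$X{\left(Z,F \right)} = 2 + 2 F$
$T{\left(m,U \right)} = \sqrt{U^{2} + m^{2}}$
$o{\left(D \right)} = - \frac{6}{\sqrt{1 + D^{2}}}$ ($o{\left(D \right)} = - \frac{6}{\sqrt{\left(-1\right)^{2} + D^{2}}} = - \frac{6}{\sqrt{1 + D^{2}}}$)
$o^{2}{\left(X{\left(4,J{\left(0 \right)} \right)} \right)} = \left(- \frac{6}{\sqrt{1 + \left(2 + 2 \left(-3\right)\right)^{2}}}\right)^{2} = \left(- \frac{6}{\sqrt{1 + \left(2 - 6\right)^{2}}}\right)^{2} = \left(- \frac{6}{\sqrt{1 + \left(-4\right)^{2}}}\right)^{2} = \left(- \frac{6}{\sqrt{1 + 16}}\right)^{2} = \left(- \frac{6}{\sqrt{17}}\right)^{2} = \left(- 6 \frac{\sqrt{17}}{17}\right)^{2} = \left(- \frac{6 \sqrt{17}}{17}\right)^{2} = \frac{36}{17}$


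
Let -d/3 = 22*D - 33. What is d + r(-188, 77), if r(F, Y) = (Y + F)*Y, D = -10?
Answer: -7788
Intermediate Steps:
d = 759 (d = -3*(22*(-10) - 33) = -3*(-220 - 33) = -3*(-253) = 759)
r(F, Y) = Y*(F + Y) (r(F, Y) = (F + Y)*Y = Y*(F + Y))
d + r(-188, 77) = 759 + 77*(-188 + 77) = 759 + 77*(-111) = 759 - 8547 = -7788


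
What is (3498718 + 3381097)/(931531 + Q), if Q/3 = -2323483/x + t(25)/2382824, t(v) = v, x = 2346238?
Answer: 19231395286245289640/2603933935484913673 ≈ 7.3855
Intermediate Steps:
Q = -8304588600063/2795336108056 (Q = 3*(-2323483/2346238 + 25/2382824) = 3*(-2768196200021/2795336108056) = -8304588600063/2795336108056 ≈ -2.9709)
(3498718 + 3381097)/(931531 + Q) = (3498718 + 3381097)/(931531 - 8304588600063/2795336108056) = 6879815/(2603933935484913673/2795336108056) = 6879815*(2795336108056/2603933935484913673) = 19231395286245289640/2603933935484913673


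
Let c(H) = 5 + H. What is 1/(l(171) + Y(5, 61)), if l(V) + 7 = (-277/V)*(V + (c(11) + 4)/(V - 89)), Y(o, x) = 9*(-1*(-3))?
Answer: -7011/1804597 ≈ -0.0038851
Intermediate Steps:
Y(o, x) = 27 (Y(o, x) = 9*3 = 27)
l(V) = -7 - 277*(V + 20/(-89 + V))/V (l(V) = -7 + (-277/V)*(V + ((5 + 11) + 4)/(V - 89)) = -7 + (-277/V)*(V + (16 + 4)/(-89 + V)) = -7 + (-277/V)*(V + 20/(-89 + V)) = -7 - 277*(V + 20/(-89 + V))/V)
1/(l(171) + Y(5, 61)) = 1/(4*(-1385 - 71*171² + 6319*171)/(171*(-89 + 171)) + 27) = 1/(4*(1/171)*(-1385 - 71*29241 + 1080549)/82 + 27) = 1/(4*(1/171)*(1/82)*(-1385 - 2076111 + 1080549) + 27) = 1/(4*(1/171)*(1/82)*(-996947) + 27) = 1/(-1993894/7011 + 27) = 1/(-1804597/7011) = -7011/1804597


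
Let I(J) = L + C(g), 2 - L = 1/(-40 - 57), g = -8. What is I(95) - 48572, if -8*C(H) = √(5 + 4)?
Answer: -37690603/776 ≈ -48570.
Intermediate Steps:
C(H) = -3/8 (C(H) = -√(5 + 4)/8 = -√9/8 = -⅛*3 = -3/8)
L = 195/97 (L = 2 - 1/(-40 - 57) = 2 - 1/(-97) = 2 - 1*(-1/97) = 2 + 1/97 = 195/97 ≈ 2.0103)
I(J) = 1269/776 (I(J) = 195/97 - 3/8 = 1269/776)
I(95) - 48572 = 1269/776 - 48572 = -37690603/776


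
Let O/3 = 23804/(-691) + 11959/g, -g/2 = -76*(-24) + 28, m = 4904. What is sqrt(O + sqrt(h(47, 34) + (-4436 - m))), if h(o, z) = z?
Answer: sqrt(-185113908858630 + 4913141975472*I*sqrt(1034))/1279732 ≈ 4.2172 + 11.438*I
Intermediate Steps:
g = -3704 (g = -2*(-76*(-24) + 28) = -2*(1824 + 28) = -2*1852 = -3704)
O = -289301055/2559464 (O = 3*(23804/(-691) + 11959/(-3704)) = 3*(23804*(-1/691) + 11959*(-1/3704)) = 3*(-23804/691 - 11959/3704) = 3*(-96433685/2559464) = -289301055/2559464 ≈ -113.03)
sqrt(O + sqrt(h(47, 34) + (-4436 - m))) = sqrt(-289301055/2559464 + sqrt(34 + (-4436 - 1*4904))) = sqrt(-289301055/2559464 + sqrt(34 + (-4436 - 4904))) = sqrt(-289301055/2559464 + sqrt(34 - 9340)) = sqrt(-289301055/2559464 + sqrt(-9306)) = sqrt(-289301055/2559464 + 3*I*sqrt(1034))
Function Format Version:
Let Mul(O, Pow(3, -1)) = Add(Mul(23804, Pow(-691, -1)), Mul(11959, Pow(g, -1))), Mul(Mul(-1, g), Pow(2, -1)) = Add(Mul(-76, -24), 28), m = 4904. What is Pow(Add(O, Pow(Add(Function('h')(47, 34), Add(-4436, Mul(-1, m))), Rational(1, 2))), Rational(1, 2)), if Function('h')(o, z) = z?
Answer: Mul(Rational(1, 1279732), Pow(Add(-185113908858630, Mul(4913141975472, I, Pow(1034, Rational(1, 2)))), Rational(1, 2))) ≈ Add(4.2172, Mul(11.438, I))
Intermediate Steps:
g = -3704 (g = Mul(-2, Add(Mul(-76, -24), 28)) = Mul(-2, Add(1824, 28)) = Mul(-2, 1852) = -3704)
O = Rational(-289301055, 2559464) (O = Mul(3, Add(Mul(23804, Pow(-691, -1)), Mul(11959, Pow(-3704, -1)))) = Mul(3, Add(Mul(23804, Rational(-1, 691)), Mul(11959, Rational(-1, 3704)))) = Mul(3, Add(Rational(-23804, 691), Rational(-11959, 3704))) = Mul(3, Rational(-96433685, 2559464)) = Rational(-289301055, 2559464) ≈ -113.03)
Pow(Add(O, Pow(Add(Function('h')(47, 34), Add(-4436, Mul(-1, m))), Rational(1, 2))), Rational(1, 2)) = Pow(Add(Rational(-289301055, 2559464), Pow(Add(34, Add(-4436, Mul(-1, 4904))), Rational(1, 2))), Rational(1, 2)) = Pow(Add(Rational(-289301055, 2559464), Pow(Add(34, Add(-4436, -4904)), Rational(1, 2))), Rational(1, 2)) = Pow(Add(Rational(-289301055, 2559464), Pow(Add(34, -9340), Rational(1, 2))), Rational(1, 2)) = Pow(Add(Rational(-289301055, 2559464), Pow(-9306, Rational(1, 2))), Rational(1, 2)) = Pow(Add(Rational(-289301055, 2559464), Mul(3, I, Pow(1034, Rational(1, 2)))), Rational(1, 2))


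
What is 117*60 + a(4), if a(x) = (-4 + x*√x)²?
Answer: 7036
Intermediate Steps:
a(x) = (-4 + x^(3/2))²
117*60 + a(4) = 117*60 + (-4 + 4^(3/2))² = 7020 + (-4 + 8)² = 7020 + 4² = 7020 + 16 = 7036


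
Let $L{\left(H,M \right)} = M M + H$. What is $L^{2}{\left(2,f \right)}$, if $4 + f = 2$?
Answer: $36$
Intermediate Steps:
$f = -2$ ($f = -4 + 2 = -2$)
$L{\left(H,M \right)} = H + M^{2}$ ($L{\left(H,M \right)} = M^{2} + H = H + M^{2}$)
$L^{2}{\left(2,f \right)} = \left(2 + \left(-2\right)^{2}\right)^{2} = \left(2 + 4\right)^{2} = 6^{2} = 36$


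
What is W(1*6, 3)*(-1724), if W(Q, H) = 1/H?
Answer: -1724/3 ≈ -574.67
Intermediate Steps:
W(1*6, 3)*(-1724) = -1724/3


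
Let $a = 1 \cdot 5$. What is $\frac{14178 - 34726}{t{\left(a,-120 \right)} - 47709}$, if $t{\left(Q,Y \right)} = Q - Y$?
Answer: $\frac{5137}{11896} \approx 0.43183$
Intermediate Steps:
$a = 5$
$\frac{14178 - 34726}{t{\left(a,-120 \right)} - 47709} = \frac{14178 - 34726}{\left(5 - -120\right) - 47709} = - \frac{20548}{\left(5 + 120\right) - 47709} = - \frac{20548}{125 - 47709} = - \frac{20548}{-47584} = \left(-20548\right) \left(- \frac{1}{47584}\right) = \frac{5137}{11896}$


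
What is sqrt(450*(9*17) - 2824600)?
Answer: 5*I*sqrt(110230) ≈ 1660.0*I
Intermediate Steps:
sqrt(450*(9*17) - 2824600) = sqrt(450*153 - 2824600) = sqrt(68850 - 2824600) = sqrt(-2755750) = 5*I*sqrt(110230)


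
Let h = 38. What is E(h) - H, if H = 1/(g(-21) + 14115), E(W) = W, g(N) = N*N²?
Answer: 184451/4854 ≈ 38.000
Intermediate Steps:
g(N) = N³
H = 1/4854 (H = 1/((-21)³ + 14115) = 1/(-9261 + 14115) = 1/4854 ≈ 0.00020602)
E(h) - H = 38 - 1*1/4854 = 38 - 1/4854 = 184451/4854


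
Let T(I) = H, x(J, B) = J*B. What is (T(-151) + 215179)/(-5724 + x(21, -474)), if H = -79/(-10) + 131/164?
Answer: -58817971/4285320 ≈ -13.725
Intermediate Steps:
x(J, B) = B*J
H = 7133/820 (H = -79*(-1/10) + 131*(1/164) = 79/10 + 131/164 = 7133/820 ≈ 8.6988)
T(I) = 7133/820
(T(-151) + 215179)/(-5724 + x(21, -474)) = (7133/820 + 215179)/(-5724 - 474*21) = 176453913/(820*(-5724 - 9954)) = (176453913/820)/(-15678) = (176453913/820)*(-1/15678) = -58817971/4285320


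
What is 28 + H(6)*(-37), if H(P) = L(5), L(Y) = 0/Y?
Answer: 28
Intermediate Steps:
L(Y) = 0
H(P) = 0
28 + H(6)*(-37) = 28 + 0*(-37) = 28 + 0 = 28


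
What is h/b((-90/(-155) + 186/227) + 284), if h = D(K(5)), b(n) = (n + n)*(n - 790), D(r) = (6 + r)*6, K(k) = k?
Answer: -1634139177/7131425273200 ≈ -0.00022915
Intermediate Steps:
D(r) = 36 + 6*r
b(n) = 2*n*(-790 + n) (b(n) = (2*n)*(-790 + n) = 2*n*(-790 + n))
h = 66 (h = 36 + 6*5 = 36 + 30 = 66)
h/b((-90/(-155) + 186/227) + 284) = 66/((2*((-90/(-155) + 186/227) + 284)*(-790 + ((-90/(-155) + 186/227) + 284)))) = 66/((2*((-90*(-1/155) + 186*(1/227)) + 284)*(-790 + ((-90*(-1/155) + 186*(1/227)) + 284)))) = 66/((2*((18/31 + 186/227) + 284)*(-790 + ((18/31 + 186/227) + 284)))) = 66/((2*(9852/7037 + 284)*(-790 + (9852/7037 + 284)))) = 66/((2*(2008360/7037)*(-790 + 2008360/7037))) = 66/((2*(2008360/7037)*(-3550870/7037))) = 66/(-14262850546400/49519369) = 66*(-49519369/14262850546400) = -1634139177/7131425273200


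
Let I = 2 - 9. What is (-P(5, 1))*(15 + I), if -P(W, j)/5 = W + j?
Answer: 240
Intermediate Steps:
I = -7
P(W, j) = -5*W - 5*j (P(W, j) = -5*(W + j) = -5*W - 5*j)
(-P(5, 1))*(15 + I) = (-(-5*5 - 5*1))*(15 - 7) = -(-25 - 5)*8 = -1*(-30)*8 = 30*8 = 240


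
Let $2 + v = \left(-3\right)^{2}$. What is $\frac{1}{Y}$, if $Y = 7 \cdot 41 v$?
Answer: $\frac{1}{2009} \approx 0.00049776$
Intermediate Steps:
$v = 7$ ($v = -2 + \left(-3\right)^{2} = -2 + 9 = 7$)
$Y = 2009$ ($Y = 7 \cdot 41 \cdot 7 = 287 \cdot 7 = 2009$)
$\frac{1}{Y} = \frac{1}{2009}$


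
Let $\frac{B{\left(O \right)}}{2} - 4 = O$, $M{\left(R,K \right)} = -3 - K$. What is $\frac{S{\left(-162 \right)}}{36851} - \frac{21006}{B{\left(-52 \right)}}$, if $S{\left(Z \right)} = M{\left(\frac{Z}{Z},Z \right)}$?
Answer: $\frac{129017895}{589616} \approx 218.82$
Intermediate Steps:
$B{\left(O \right)} = 8 + 2 O$
$S{\left(Z \right)} = -3 - Z$
$\frac{S{\left(-162 \right)}}{36851} - \frac{21006}{B{\left(-52 \right)}} = \frac{-3 - -162}{36851} - \frac{21006}{8 + 2 \left(-52\right)} = \left(-3 + 162\right) \frac{1}{36851} - \frac{21006}{8 - 104} = 159 \cdot \frac{1}{36851} - \frac{21006}{-96} = \frac{159}{36851} - - \frac{3501}{16} = \frac{159}{36851} + \frac{3501}{16} = \frac{129017895}{589616}$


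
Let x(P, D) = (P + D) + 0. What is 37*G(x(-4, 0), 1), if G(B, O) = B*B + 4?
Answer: 740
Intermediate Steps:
x(P, D) = D + P (x(P, D) = (D + P) + 0 = D + P)
G(B, O) = 4 + B**2 (G(B, O) = B**2 + 4 = 4 + B**2)
37*G(x(-4, 0), 1) = 37*(4 + (0 - 4)**2) = 37*(4 + (-4)**2) = 37*(4 + 16) = 37*20 = 740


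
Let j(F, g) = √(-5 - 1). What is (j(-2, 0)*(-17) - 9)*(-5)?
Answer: 45 + 85*I*√6 ≈ 45.0 + 208.21*I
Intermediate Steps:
j(F, g) = I*√6 (j(F, g) = √(-6) = I*√6)
(j(-2, 0)*(-17) - 9)*(-5) = ((I*√6)*(-17) - 9)*(-5) = (-17*I*√6 - 9)*(-5) = (-9 - 17*I*√6)*(-5) = 45 + 85*I*√6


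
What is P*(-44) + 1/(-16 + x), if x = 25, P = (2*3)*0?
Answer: 1/9 ≈ 0.11111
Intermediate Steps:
P = 0 (P = 6*0 = 0)
P*(-44) + 1/(-16 + x) = 0*(-44) + 1/(-16 + 25) = 0 + 1/9 = 1/9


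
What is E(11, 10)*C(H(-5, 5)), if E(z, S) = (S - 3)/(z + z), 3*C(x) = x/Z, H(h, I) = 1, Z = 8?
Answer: 7/528 ≈ 0.013258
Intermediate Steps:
C(x) = x/24 (C(x) = (x/8)/3 = x/24)
E(z, S) = (-3 + S)/(2*z) (E(z, S) = (-3 + S)/((2*z)) = (-3 + S)*(1/(2*z)) = (-3 + S)/(2*z))
E(11, 10)*C(H(-5, 5)) = ((½)*(-3 + 10)/11)*((1/24)*1) = ((½)*(1/11)*7)*(1/24) = (7/22)*(1/24) = 7/528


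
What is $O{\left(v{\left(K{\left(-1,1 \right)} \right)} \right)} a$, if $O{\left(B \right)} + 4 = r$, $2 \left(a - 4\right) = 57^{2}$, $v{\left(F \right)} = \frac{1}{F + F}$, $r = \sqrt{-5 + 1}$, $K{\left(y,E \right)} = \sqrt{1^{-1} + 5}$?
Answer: $-6514 + 3257 i \approx -6514.0 + 3257.0 i$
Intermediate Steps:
$K{\left(y,E \right)} = \sqrt{6}$ ($K{\left(y,E \right)} = \sqrt{1 + 5} = \sqrt{6}$)
$r = 2 i$ ($r = \sqrt{-4} = 2 i \approx 2.0 i$)
$v{\left(F \right)} = \frac{1}{2 F}$
$a = \frac{3257}{2}$ ($a = 4 + \frac{57^{2}}{2} = 4 + \frac{1}{2} \cdot 3249 = 4 + \frac{3249}{2} = \frac{3257}{2} \approx 1628.5$)
$O{\left(B \right)} = -4 + 2 i$
$O{\left(v{\left(K{\left(-1,1 \right)} \right)} \right)} a = \left(-4 + 2 i\right) \frac{3257}{2} = -6514 + 3257 i$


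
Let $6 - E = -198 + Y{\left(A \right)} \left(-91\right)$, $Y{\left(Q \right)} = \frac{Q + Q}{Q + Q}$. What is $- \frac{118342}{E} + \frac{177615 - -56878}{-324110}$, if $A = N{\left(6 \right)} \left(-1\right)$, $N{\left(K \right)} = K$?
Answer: $- \frac{7685000211}{19122490} \approx -401.88$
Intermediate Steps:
$A = -6$ ($A = 6 \left(-1\right) = -6$)
$Y{\left(Q \right)} = 1$ ($Y{\left(Q \right)} = \frac{2 Q}{2 Q} = 2 Q \frac{1}{2 Q} = 1$)
$E = 295$ ($E = 6 - \left(-198 + 1 \left(-91\right)\right) = 6 - \left(-198 - 91\right) = 6 - -289 = 6 + 289 = 295$)
$- \frac{118342}{E} + \frac{177615 - -56878}{-324110} = - \frac{118342}{295} + \frac{177615 - -56878}{-324110} = \left(-118342\right) \frac{1}{295} + \left(177615 + 56878\right) \left(- \frac{1}{324110}\right) = - \frac{118342}{295} + 234493 \left(- \frac{1}{324110}\right) = - \frac{118342}{295} - \frac{234493}{324110} = - \frac{7685000211}{19122490}$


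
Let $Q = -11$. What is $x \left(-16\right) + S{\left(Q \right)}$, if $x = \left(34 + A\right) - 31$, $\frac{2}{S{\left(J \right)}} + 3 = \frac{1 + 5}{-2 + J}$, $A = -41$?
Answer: $\frac{27334}{45} \approx 607.42$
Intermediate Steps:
$S{\left(J \right)} = \frac{2}{-3 + \frac{6}{-2 + J}}$ ($S{\left(J \right)} = \frac{2}{-3 + \frac{1 + 5}{-2 + J}} = \frac{2}{-3 + \frac{6}{-2 + J}}$)
$x = -38$ ($x = \left(34 - 41\right) - 31 = -7 - 31 = -38$)
$x \left(-16\right) + S{\left(Q \right)} = \left(-38\right) \left(-16\right) + \frac{2 \left(2 - -11\right)}{3 \left(-4 - 11\right)} = 608 + \frac{2 \left(2 + 11\right)}{3 \left(-15\right)} = 608 + \frac{2}{3} \left(- \frac{1}{15}\right) 13 = 608 - \frac{26}{45} = \frac{27334}{45}$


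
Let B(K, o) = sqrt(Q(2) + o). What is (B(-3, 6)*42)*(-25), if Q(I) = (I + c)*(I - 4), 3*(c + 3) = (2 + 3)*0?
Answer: -2100*sqrt(2) ≈ -2969.8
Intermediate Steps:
c = -3 (c = -3 + ((2 + 3)*0)/3 = -3 + (5*0)/3 = -3 + (1/3)*0 = -3 + 0 = -3)
Q(I) = (-4 + I)*(-3 + I) (Q(I) = (I - 3)*(I - 4) = (-3 + I)*(-4 + I) = (-4 + I)*(-3 + I))
B(K, o) = sqrt(2 + o) (B(K, o) = sqrt((12 + 2**2 - 7*2) + o) = sqrt((12 + 4 - 14) + o) = sqrt(2 + o))
(B(-3, 6)*42)*(-25) = (sqrt(2 + 6)*42)*(-25) = (sqrt(8)*42)*(-25) = ((2*sqrt(2))*42)*(-25) = (84*sqrt(2))*(-25) = -2100*sqrt(2)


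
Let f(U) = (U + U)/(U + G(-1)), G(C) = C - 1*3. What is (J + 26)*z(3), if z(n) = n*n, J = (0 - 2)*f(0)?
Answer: 234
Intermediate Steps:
G(C) = -3 + C (G(C) = C - 3 = -3 + C)
f(U) = 2*U/(-4 + U) (f(U) = (U + U)/(U + (-3 - 1)) = (2*U)/(U - 4) = (2*U)/(-4 + U) = 2*U/(-4 + U))
J = 0 (J = (0 - 2)*(2*0/(-4 + 0)) = -4*0/(-4) = -4*0*(-1)/4 = -2*0 = 0)
z(n) = n**2
(J + 26)*z(3) = (0 + 26)*3**2 = 26*9 = 234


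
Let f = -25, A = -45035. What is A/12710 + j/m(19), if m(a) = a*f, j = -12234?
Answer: 26820503/1207450 ≈ 22.213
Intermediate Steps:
m(a) = -25*a (m(a) = a*(-25) = -25*a)
A/12710 + j/m(19) = -45035/12710 - 12234/((-25*19)) = -45035*1/12710 - 12234/(-475) = -9007/2542 - 12234*(-1/475) = -9007/2542 + 12234/475 = 26820503/1207450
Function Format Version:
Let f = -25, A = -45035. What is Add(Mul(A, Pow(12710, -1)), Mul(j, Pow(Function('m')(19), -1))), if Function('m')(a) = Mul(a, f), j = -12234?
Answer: Rational(26820503, 1207450) ≈ 22.213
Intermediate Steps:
Function('m')(a) = Mul(-25, a) (Function('m')(a) = Mul(a, -25) = Mul(-25, a))
Add(Mul(A, Pow(12710, -1)), Mul(j, Pow(Function('m')(19), -1))) = Add(Mul(-45035, Pow(12710, -1)), Mul(-12234, Pow(Mul(-25, 19), -1))) = Add(Mul(-45035, Rational(1, 12710)), Mul(-12234, Pow(-475, -1))) = Add(Rational(-9007, 2542), Mul(-12234, Rational(-1, 475))) = Add(Rational(-9007, 2542), Rational(12234, 475)) = Rational(26820503, 1207450)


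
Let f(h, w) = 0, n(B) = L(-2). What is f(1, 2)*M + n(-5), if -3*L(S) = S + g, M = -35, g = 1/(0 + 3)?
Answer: 5/9 ≈ 0.55556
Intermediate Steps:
g = 1/3 ≈ 0.33333
L(S) = -1/9 - S/3 (L(S) = -(S + 1/3)/3 = -(1/3 + S)/3 = -1/9 - S/3)
n(B) = 5/9 (n(B) = -1/9 - 1/3*(-2) = -1/9 + 2/3 = 5/9)
f(1, 2)*M + n(-5) = 0*(-35) + 5/9 = 0 + 5/9 = 5/9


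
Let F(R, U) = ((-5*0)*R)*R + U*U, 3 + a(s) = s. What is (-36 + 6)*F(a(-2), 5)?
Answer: -750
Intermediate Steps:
a(s) = -3 + s
F(R, U) = U² (F(R, U) = (0*R)*R + U² = 0*R + U² = 0 + U² = U²)
(-36 + 6)*F(a(-2), 5) = (-36 + 6)*5² = -30*25 = -750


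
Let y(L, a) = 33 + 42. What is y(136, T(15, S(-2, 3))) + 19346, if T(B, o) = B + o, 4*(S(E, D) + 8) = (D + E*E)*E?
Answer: 19421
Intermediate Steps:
S(E, D) = -8 + E*(D + E**2)/4 (S(E, D) = -8 + ((D + E*E)*E)/4 = -8 + ((D + E**2)*E)/4 = -8 + (E*(D + E**2))/4 = -8 + E*(D + E**2)/4)
y(L, a) = 75
y(136, T(15, S(-2, 3))) + 19346 = 75 + 19346 = 19421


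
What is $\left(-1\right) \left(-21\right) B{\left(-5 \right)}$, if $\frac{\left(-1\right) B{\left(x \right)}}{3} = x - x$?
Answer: $0$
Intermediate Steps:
$B{\left(x \right)} = 0$ ($B{\left(x \right)} = - 3 \left(x - x\right) = \left(-3\right) 0 = 0$)
$\left(-1\right) \left(-21\right) B{\left(-5 \right)} = \left(-1\right) \left(-21\right) 0 = 21 \cdot 0 = 0$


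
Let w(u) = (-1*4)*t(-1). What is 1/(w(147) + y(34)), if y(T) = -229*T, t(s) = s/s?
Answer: -1/7790 ≈ -0.00012837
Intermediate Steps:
t(s) = 1
w(u) = -4 (w(u) = -1*4*1 = -4*1 = -4)
1/(w(147) + y(34)) = 1/(-4 - 229*34) = 1/(-4 - 7786) = 1/(-7790) = -1/7790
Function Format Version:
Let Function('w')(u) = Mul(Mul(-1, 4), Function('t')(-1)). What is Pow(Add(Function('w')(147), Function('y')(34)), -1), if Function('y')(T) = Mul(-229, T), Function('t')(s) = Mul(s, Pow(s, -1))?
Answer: Rational(-1, 7790) ≈ -0.00012837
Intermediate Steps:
Function('t')(s) = 1
Function('w')(u) = -4 (Function('w')(u) = Mul(Mul(-1, 4), 1) = Mul(-4, 1) = -4)
Pow(Add(Function('w')(147), Function('y')(34)), -1) = Pow(Add(-4, Mul(-229, 34)), -1) = Pow(Add(-4, -7786), -1) = Pow(-7790, -1) = Rational(-1, 7790)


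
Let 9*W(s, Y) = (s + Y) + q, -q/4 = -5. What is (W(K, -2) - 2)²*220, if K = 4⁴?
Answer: 14417920/81 ≈ 1.7800e+5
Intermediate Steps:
q = 20 (q = -4*(-5) = 20)
K = 256
W(s, Y) = 20/9 + Y/9 + s/9 (W(s, Y) = ((s + Y) + 20)/9 = ((Y + s) + 20)/9 = (20 + Y + s)/9 = 20/9 + Y/9 + s/9)
(W(K, -2) - 2)²*220 = ((20/9 + (⅑)*(-2) + (⅑)*256) - 2)²*220 = ((20/9 - 2/9 + 256/9) - 2)²*220 = (274/9 - 2)²*220 = (256/9)²*220 = (65536/81)*220 = 14417920/81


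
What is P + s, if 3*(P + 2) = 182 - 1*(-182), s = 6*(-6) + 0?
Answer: 250/3 ≈ 83.333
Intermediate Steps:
s = -36 (s = -36 + 0 = -36)
P = 358/3 (P = -2 + (182 - 1*(-182))/3 = -2 + (182 + 182)/3 = -2 + (⅓)*364 = -2 + 364/3 = 358/3 ≈ 119.33)
P + s = 358/3 - 36 = 250/3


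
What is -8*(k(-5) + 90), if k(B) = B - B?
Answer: -720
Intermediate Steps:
k(B) = 0
-8*(k(-5) + 90) = -8*(0 + 90) = -8*90 = -720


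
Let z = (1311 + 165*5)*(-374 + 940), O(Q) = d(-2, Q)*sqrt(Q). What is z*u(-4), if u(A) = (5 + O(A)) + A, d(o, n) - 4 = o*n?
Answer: 1208976 + 29015424*I ≈ 1.209e+6 + 2.9015e+7*I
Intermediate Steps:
d(o, n) = 4 + n*o (d(o, n) = 4 + o*n = 4 + n*o)
O(Q) = sqrt(Q)*(4 - 2*Q) (O(Q) = (4 + Q*(-2))*sqrt(Q) = (4 - 2*Q)*sqrt(Q) = sqrt(Q)*(4 - 2*Q))
z = 1208976 (z = (1311 + 825)*566 = 2136*566 = 1208976)
u(A) = 5 + A + 2*sqrt(A)*(2 - A) (u(A) = (5 + 2*sqrt(A)*(2 - A)) + A = 5 + A + 2*sqrt(A)*(2 - A))
z*u(-4) = 1208976*(5 - 4 + 2*sqrt(-4)*(2 - 1*(-4))) = 1208976*(5 - 4 + 2*(2*I)*(2 + 4)) = 1208976*(5 - 4 + 2*(2*I)*6) = 1208976*(5 - 4 + 24*I) = 1208976*(1 + 24*I) = 1208976 + 29015424*I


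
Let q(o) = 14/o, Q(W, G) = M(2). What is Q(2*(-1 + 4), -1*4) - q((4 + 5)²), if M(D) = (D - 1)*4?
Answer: 310/81 ≈ 3.8272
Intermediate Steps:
M(D) = -4 + 4*D (M(D) = (-1 + D)*4 = -4 + 4*D)
Q(W, G) = 4 (Q(W, G) = -4 + 4*2 = -4 + 8 = 4)
Q(2*(-1 + 4), -1*4) - q((4 + 5)²) = 4 - 14/((4 + 5)²) = 4 - 14/(9²) = 4 - 14/81 = 310/81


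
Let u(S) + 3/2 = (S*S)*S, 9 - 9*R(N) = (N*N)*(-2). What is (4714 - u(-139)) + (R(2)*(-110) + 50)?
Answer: 48423181/18 ≈ 2.6902e+6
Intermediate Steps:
R(N) = 1 + 2*N²/9 (R(N) = 1 - N*N*(-2)/9 = 1 - N²*(-2)/9 = 1 - (-2)*N²/9 = 1 + 2*N²/9)
u(S) = -3/2 + S³ (u(S) = -3/2 + (S*S)*S = -3/2 + S²*S = -3/2 + S³)
(4714 - u(-139)) + (R(2)*(-110) + 50) = (4714 - (-3/2 + (-139)³)) + ((1 + (2/9)*2²)*(-110) + 50) = (4714 - (-3/2 - 2685619)) + ((1 + (2/9)*4)*(-110) + 50) = (4714 - 1*(-5371241/2)) + ((1 + 8/9)*(-110) + 50) = (4714 + 5371241/2) + ((17/9)*(-110) + 50) = 5380669/2 + (-1870/9 + 50) = 5380669/2 - 1420/9 = 48423181/18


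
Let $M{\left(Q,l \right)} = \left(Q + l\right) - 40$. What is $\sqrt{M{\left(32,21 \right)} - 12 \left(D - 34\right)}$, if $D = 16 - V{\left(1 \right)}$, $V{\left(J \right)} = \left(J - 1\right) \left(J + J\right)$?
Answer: $\sqrt{229} \approx 15.133$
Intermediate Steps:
$V{\left(J \right)} = 2 J \left(-1 + J\right)$ ($V{\left(J \right)} = \left(-1 + J\right) 2 J = 2 J \left(-1 + J\right)$)
$M{\left(Q,l \right)} = -40 + Q + l$
$D = 16$ ($D = 16 - 2 \cdot 1 \left(-1 + 1\right) = 16 - 2 \cdot 1 \cdot 0 = 16 - 0 = 16 + 0 = 16$)
$\sqrt{M{\left(32,21 \right)} - 12 \left(D - 34\right)} = \sqrt{\left(-40 + 32 + 21\right) - 12 \left(16 - 34\right)} = \sqrt{13 - -216} = \sqrt{13 + 216} = \sqrt{229}$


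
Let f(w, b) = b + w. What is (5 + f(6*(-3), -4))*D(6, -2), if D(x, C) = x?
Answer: -102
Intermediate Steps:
(5 + f(6*(-3), -4))*D(6, -2) = (5 + (-4 + 6*(-3)))*6 = (5 + (-4 - 18))*6 = (5 - 22)*6 = -17*6 = -102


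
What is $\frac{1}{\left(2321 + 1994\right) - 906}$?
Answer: $\frac{1}{3409} \approx 0.00029334$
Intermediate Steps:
$\frac{1}{\left(2321 + 1994\right) - 906} = \frac{1}{4315 - 906} = \frac{1}{3409}$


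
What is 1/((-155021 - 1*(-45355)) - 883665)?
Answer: -1/993331 ≈ -1.0067e-6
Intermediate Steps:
1/((-155021 - 1*(-45355)) - 883665) = 1/((-155021 + 45355) - 883665) = 1/(-109666 - 883665) = 1/(-993331) = -1/993331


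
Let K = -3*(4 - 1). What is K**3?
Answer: -729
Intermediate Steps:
K = -9 (K = -3*3 = -9)
K**3 = (-9)**3 = -729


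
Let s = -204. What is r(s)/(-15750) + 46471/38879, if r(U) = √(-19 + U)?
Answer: 46471/38879 - I*√223/15750 ≈ 1.1953 - 0.00094814*I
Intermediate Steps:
r(s)/(-15750) + 46471/38879 = √(-19 - 204)/(-15750) + 46471/38879 = √(-223)*(-1/15750) + 46471*(1/38879) = (I*√223)*(-1/15750) + 46471/38879 = -I*√223/15750 + 46471/38879 = 46471/38879 - I*√223/15750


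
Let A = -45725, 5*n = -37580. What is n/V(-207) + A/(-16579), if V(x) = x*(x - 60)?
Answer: 40721479/15530589 ≈ 2.6220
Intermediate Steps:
n = -7516 (n = (⅕)*(-37580) = -7516)
V(x) = x*(-60 + x)
n/V(-207) + A/(-16579) = -7516*(-1/(207*(-60 - 207))) - 45725/(-16579) = -7516/((-207*(-267))) - 45725*(-1/16579) = -7516/55269 + 775/281 = 40721479/15530589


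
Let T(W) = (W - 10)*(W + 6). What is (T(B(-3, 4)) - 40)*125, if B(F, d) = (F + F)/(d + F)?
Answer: -5000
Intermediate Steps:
B(F, d) = 2*F/(F + d) (B(F, d) = (2*F)/(F + d) = 2*F/(F + d))
T(W) = (-10 + W)*(6 + W)
(T(B(-3, 4)) - 40)*125 = ((-60 + (2*(-3)/(-3 + 4))**2 - 8*(-3)/(-3 + 4)) - 40)*125 = ((-60 + (2*(-3)/1)**2 - 8*(-3)/1) - 40)*125 = ((-60 + (2*(-3)*1)**2 - 8*(-3)) - 40)*125 = ((-60 + (-6)**2 - 4*(-6)) - 40)*125 = ((-60 + 36 + 24) - 40)*125 = (0 - 40)*125 = -40*125 = -5000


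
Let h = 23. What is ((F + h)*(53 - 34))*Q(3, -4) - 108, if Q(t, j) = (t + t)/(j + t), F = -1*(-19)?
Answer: -4896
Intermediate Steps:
F = 19
Q(t, j) = 2*t/(j + t) (Q(t, j) = (2*t)/(j + t) = 2*t/(j + t))
((F + h)*(53 - 34))*Q(3, -4) - 108 = ((19 + 23)*(53 - 34))*(2*3/(-4 + 3)) - 108 = (42*19)*(2*3/(-1)) - 108 = 798*(2*3*(-1)) - 108 = 798*(-6) - 108 = -4788 - 108 = -4896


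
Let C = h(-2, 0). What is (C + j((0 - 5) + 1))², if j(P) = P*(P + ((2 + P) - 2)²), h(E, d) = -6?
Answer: 2916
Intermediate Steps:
C = -6
j(P) = P*(P + P²)
(C + j((0 - 5) + 1))² = (-6 + ((0 - 5) + 1)²*(1 + ((0 - 5) + 1)))² = (-6 + (-5 + 1)²*(1 + (-5 + 1)))² = (-6 + (-4)²*(1 - 4))² = (-6 + 16*(-3))² = (-6 - 48)² = (-54)² = 2916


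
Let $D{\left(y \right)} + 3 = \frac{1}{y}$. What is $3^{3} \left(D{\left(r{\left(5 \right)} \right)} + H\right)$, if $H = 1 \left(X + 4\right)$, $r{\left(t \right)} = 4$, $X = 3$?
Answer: $\frac{459}{4} \approx 114.75$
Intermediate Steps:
$H = 7$ ($H = 1 \left(3 + 4\right) = 1 \cdot 7 = 7$)
$D{\left(y \right)} = -3 + \frac{1}{y}$
$3^{3} \left(D{\left(r{\left(5 \right)} \right)} + H\right) = 3^{3} \left(\left(-3 + \frac{1}{4}\right) + 7\right) = 27 \left(\left(-3 + \frac{1}{4}\right) + 7\right) = 27 \left(- \frac{11}{4} + 7\right) = 27 \cdot \frac{17}{4} = \frac{459}{4}$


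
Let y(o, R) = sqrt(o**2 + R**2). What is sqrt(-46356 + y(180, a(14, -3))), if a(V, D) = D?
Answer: sqrt(-46356 + 3*sqrt(3601)) ≈ 214.89*I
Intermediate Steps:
y(o, R) = sqrt(R**2 + o**2)
sqrt(-46356 + y(180, a(14, -3))) = sqrt(-46356 + sqrt((-3)**2 + 180**2)) = sqrt(-46356 + sqrt(9 + 32400)) = sqrt(-46356 + sqrt(32409)) = sqrt(-46356 + 3*sqrt(3601))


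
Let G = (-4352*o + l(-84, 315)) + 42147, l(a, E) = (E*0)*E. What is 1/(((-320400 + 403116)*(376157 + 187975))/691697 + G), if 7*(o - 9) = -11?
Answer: 4841879/374176073909 ≈ 1.2940e-5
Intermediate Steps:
o = 52/7 (o = 9 + (⅐)*(-11) = 9 - 11/7 = 52/7 ≈ 7.4286)
l(a, E) = 0 (l(a, E) = 0*E = 0)
G = 68725/7 (G = (-4352*52/7 + 0) + 42147 = (-226304/7 + 0) + 42147 = -226304/7 + 42147 = 68725/7 ≈ 9817.9)
1/(((-320400 + 403116)*(376157 + 187975))/691697 + G) = 1/(((-320400 + 403116)*(376157 + 187975))/691697 + 68725/7) = 1/((82716*564132)*(1/691697) + 68725/7) = 1/(46662742512*(1/691697) + 68725/7) = 1/(46662742512/691697 + 68725/7) = 1/(374176073909/4841879) = 4841879/374176073909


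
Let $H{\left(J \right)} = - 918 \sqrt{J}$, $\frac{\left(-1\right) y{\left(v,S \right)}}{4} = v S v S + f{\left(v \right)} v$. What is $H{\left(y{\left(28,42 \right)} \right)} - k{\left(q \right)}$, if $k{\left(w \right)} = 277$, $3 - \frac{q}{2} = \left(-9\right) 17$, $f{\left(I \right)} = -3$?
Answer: $-277 - 3672 i \sqrt{345723} \approx -277.0 - 2.1591 \cdot 10^{6} i$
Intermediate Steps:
$y{\left(v,S \right)} = 12 v - 4 S^{2} v^{2}$ ($y{\left(v,S \right)} = - 4 \left(v S v S - 3 v\right) = - 4 \left(S v v S - 3 v\right) = - 4 \left(S v^{2} S - 3 v\right) = - 4 \left(S^{2} v^{2} - 3 v\right) = - 4 \left(- 3 v + S^{2} v^{2}\right) = 12 v - 4 S^{2} v^{2}$)
$q = 312$ ($q = 6 - 2 \left(\left(-9\right) 17\right) = 6 - -306 = 6 + 306 = 312$)
$H{\left(y{\left(28,42 \right)} \right)} - k{\left(q \right)} = - 918 \sqrt{4 \cdot 28 \left(3 - 28 \cdot 42^{2}\right)} - 277 = - 918 \sqrt{4 \cdot 28 \left(3 - 28 \cdot 1764\right)} - 277 = - 918 \sqrt{4 \cdot 28 \left(3 - 49392\right)} - 277 = - 918 \sqrt{4 \cdot 28 \left(-49389\right)} - 277 = - 918 \sqrt{-5531568} - 277 = - 918 \cdot 4 i \sqrt{345723} - 277 = - 3672 i \sqrt{345723} - 277 = -277 - 3672 i \sqrt{345723}$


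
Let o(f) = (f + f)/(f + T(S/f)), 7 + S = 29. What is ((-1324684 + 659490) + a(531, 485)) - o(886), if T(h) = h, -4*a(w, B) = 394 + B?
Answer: -1044726682379/1570036 ≈ -6.6542e+5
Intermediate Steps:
S = 22 (S = -7 + 29 = 22)
a(w, B) = -197/2 - B/4 (a(w, B) = -(394 + B)/4 = -197/2 - B/4)
o(f) = 2*f/(f + 22/f) (o(f) = (f + f)/(f + 22/f) = (2*f)/(f + 22/f) = 2*f/(f + 22/f))
((-1324684 + 659490) + a(531, 485)) - o(886) = ((-1324684 + 659490) + (-197/2 - ¼*485)) - 2*886²/(22 + 886²) = (-665194 + (-197/2 - 485/4)) - 2*784996/(22 + 784996) = (-665194 - 879/4) - 2*784996/785018 = -2661655/4 - 2*784996/785018 = -2661655/4 - 1*784996/392509 = -2661655/4 - 784996/392509 = -1044726682379/1570036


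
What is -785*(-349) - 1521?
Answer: 272444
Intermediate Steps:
-785*(-349) - 1521 = 273965 - 1521 = 272444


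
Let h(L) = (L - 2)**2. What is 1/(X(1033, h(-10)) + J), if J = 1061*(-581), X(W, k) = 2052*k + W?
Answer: -1/319920 ≈ -3.1258e-6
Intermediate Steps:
h(L) = (-2 + L)**2
X(W, k) = W + 2052*k
J = -616441
1/(X(1033, h(-10)) + J) = 1/((1033 + 2052*(-2 - 10)**2) - 616441) = 1/((1033 + 2052*(-12)**2) - 616441) = 1/((1033 + 2052*144) - 616441) = 1/((1033 + 295488) - 616441) = 1/(296521 - 616441) = 1/(-319920) = -1/319920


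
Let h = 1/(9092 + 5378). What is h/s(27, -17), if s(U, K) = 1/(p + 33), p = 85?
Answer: 59/7235 ≈ 0.0081548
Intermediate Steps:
s(U, K) = 1/118 (s(U, K) = 1/(85 + 33) = 1/118)
h = 1/14470 ≈ 6.9108e-5
h/s(27, -17) = 1/(14470*(1/118)) = (1/14470)*118 = 59/7235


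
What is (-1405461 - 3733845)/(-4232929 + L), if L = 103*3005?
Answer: 2569653/1961707 ≈ 1.3099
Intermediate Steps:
L = 309515
(-1405461 - 3733845)/(-4232929 + L) = (-1405461 - 3733845)/(-4232929 + 309515) = -5139306/(-3923414) = -5139306*(-1/3923414) = 2569653/1961707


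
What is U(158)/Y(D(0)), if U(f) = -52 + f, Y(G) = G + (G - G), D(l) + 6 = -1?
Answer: -106/7 ≈ -15.143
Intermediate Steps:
D(l) = -7 (D(l) = -6 - 1 = -7)
Y(G) = G (Y(G) = G + 0 = G)
U(158)/Y(D(0)) = (-52 + 158)/(-7) = 106*(-1/7) = -106/7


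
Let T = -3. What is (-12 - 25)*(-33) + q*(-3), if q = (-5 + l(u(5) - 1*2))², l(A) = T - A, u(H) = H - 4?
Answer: 1074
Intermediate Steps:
u(H) = -4 + H
l(A) = -3 - A
q = 49 (q = (-5 + (-3 - ((-4 + 5) - 1*2)))² = (-5 + (-3 - (1 - 2)))² = (-5 + (-3 - 1*(-1)))² = (-5 + (-3 + 1))² = (-5 - 2)² = (-7)² = 49)
(-12 - 25)*(-33) + q*(-3) = (-12 - 25)*(-33) + 49*(-3) = -37*(-33) - 147 = 1221 - 147 = 1074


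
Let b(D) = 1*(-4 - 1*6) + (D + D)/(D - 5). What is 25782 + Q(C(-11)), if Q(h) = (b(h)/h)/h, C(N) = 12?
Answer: 12994105/504 ≈ 25782.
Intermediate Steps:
b(D) = -10 + 2*D/(-5 + D) (b(D) = 1*(-4 - 6) + (2*D)/(-5 + D) = 1*(-10) + 2*D/(-5 + D) = -10 + 2*D/(-5 + D))
Q(h) = 2*(25 - 4*h)/(h**2*(-5 + h)) (Q(h) = ((2*(25 - 4*h)/(-5 + h))/h)/h = (2*(25 - 4*h)/(h*(-5 + h)))/h = 2*(25 - 4*h)/(h**2*(-5 + h)))
25782 + Q(C(-11)) = 25782 + 2*(25 - 4*12)/(12**2*(-5 + 12)) = 25782 + 2*(1/144)*(25 - 48)/7 = 25782 + 2*(1/144)*(1/7)*(-23) = 25782 - 23/504 = 12994105/504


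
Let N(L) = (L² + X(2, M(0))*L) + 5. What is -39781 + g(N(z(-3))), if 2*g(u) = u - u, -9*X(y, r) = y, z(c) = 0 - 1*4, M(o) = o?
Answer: -39781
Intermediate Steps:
z(c) = -4 (z(c) = 0 - 4 = -4)
X(y, r) = -y/9
N(L) = 5 + L² - 2*L/9 (N(L) = (L² + (-⅑*2)*L) + 5 = (L² - 2*L/9) + 5 = 5 + L² - 2*L/9)
g(u) = 0 (g(u) = (u - u)/2 = (½)*0 = 0)
-39781 + g(N(z(-3))) = -39781 + 0 = -39781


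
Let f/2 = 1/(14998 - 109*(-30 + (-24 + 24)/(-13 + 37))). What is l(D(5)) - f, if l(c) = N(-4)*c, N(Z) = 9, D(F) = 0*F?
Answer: -1/9134 ≈ -0.00010948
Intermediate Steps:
D(F) = 0
l(c) = 9*c
f = 1/9134 (f = 2/(14998 - 109*(-30 + (-24 + 24)/(-13 + 37))) = 2/(14998 - 109*(-30 + 0/24)) = 2/(14998 - 109*(-30 + 0*(1/24))) = 2/(14998 - 109*(-30 + 0)) = 2/(14998 - 109*(-30)) = 2/(14998 + 3270) = 2/18268 = 2*(1/18268) = 1/9134 ≈ 0.00010948)
l(D(5)) - f = 9*0 - 1*1/9134 = 0 - 1/9134 = -1/9134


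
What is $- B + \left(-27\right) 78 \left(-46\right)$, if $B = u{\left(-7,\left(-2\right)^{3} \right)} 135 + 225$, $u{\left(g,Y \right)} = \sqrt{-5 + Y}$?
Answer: $96651 - 135 i \sqrt{13} \approx 96651.0 - 486.75 i$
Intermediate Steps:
$B = 225 + 135 i \sqrt{13}$ ($B = \sqrt{-5 + \left(-2\right)^{3}} \cdot 135 + 225 = \sqrt{-5 - 8} \cdot 135 + 225 = \sqrt{-13} \cdot 135 + 225 = i \sqrt{13} \cdot 135 + 225 = 135 i \sqrt{13} + 225 = 225 + 135 i \sqrt{13} \approx 225.0 + 486.75 i$)
$- B + \left(-27\right) 78 \left(-46\right) = - (225 + 135 i \sqrt{13}) + \left(-27\right) 78 \left(-46\right) = \left(-225 - 135 i \sqrt{13}\right) - -96876 = \left(-225 - 135 i \sqrt{13}\right) + 96876 = 96651 - 135 i \sqrt{13}$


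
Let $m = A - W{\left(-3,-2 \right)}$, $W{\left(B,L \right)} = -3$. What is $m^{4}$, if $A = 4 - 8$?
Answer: $1$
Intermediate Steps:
$A = -4$ ($A = 4 - 8 = -4$)
$m = -1$ ($m = -4 - -3 = -4 + 3 = -1$)
$m^{4} = \left(-1\right)^{4} = 1$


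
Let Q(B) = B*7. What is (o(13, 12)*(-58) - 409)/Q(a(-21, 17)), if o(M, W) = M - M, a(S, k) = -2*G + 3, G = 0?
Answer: -409/21 ≈ -19.476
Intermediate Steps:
a(S, k) = 3 (a(S, k) = -2*0 + 3 = 0 + 3 = 3)
Q(B) = 7*B
o(M, W) = 0
(o(13, 12)*(-58) - 409)/Q(a(-21, 17)) = (0*(-58) - 409)/((7*3)) = (0 - 409)/21 = -409*1/21 = -409/21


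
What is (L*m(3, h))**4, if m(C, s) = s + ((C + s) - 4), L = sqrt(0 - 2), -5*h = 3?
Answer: 58564/625 ≈ 93.702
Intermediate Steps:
h = -3/5 (h = -1/5*3 = -3/5 ≈ -0.60000)
L = I*sqrt(2) (L = sqrt(-2) = I*sqrt(2) ≈ 1.4142*I)
m(C, s) = -4 + C + 2*s (m(C, s) = s + (-4 + C + s) = -4 + C + 2*s)
(L*m(3, h))**4 = ((I*sqrt(2))*(-4 + 3 + 2*(-3/5)))**4 = ((I*sqrt(2))*(-4 + 3 - 6/5))**4 = ((I*sqrt(2))*(-11/5))**4 = (-11*I*sqrt(2)/5)**4 = 58564/625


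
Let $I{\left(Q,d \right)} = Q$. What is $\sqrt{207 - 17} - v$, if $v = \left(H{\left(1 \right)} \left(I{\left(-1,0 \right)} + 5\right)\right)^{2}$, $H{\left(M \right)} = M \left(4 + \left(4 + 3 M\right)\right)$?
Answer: $-1936 + \sqrt{190} \approx -1922.2$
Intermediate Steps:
$H{\left(M \right)} = M \left(8 + 3 M\right)$
$v = 1936$ ($v = \left(1 \left(8 + 3 \cdot 1\right) \left(-1 + 5\right)\right)^{2} = \left(1 \left(8 + 3\right) 4\right)^{2} = \left(1 \cdot 11 \cdot 4\right)^{2} = \left(11 \cdot 4\right)^{2} = 44^{2} = 1936$)
$\sqrt{207 - 17} - v = \sqrt{207 - 17} - 1936 = \sqrt{190} - 1936 = -1936 + \sqrt{190}$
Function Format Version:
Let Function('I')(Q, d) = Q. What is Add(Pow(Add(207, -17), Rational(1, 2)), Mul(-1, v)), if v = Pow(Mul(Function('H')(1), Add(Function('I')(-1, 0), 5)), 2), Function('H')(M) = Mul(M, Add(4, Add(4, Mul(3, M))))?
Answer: Add(-1936, Pow(190, Rational(1, 2))) ≈ -1922.2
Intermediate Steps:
Function('H')(M) = Mul(M, Add(8, Mul(3, M)))
v = 1936 (v = Pow(Mul(Mul(1, Add(8, Mul(3, 1))), Add(-1, 5)), 2) = Pow(Mul(Mul(1, Add(8, 3)), 4), 2) = Pow(Mul(Mul(1, 11), 4), 2) = Pow(Mul(11, 4), 2) = Pow(44, 2) = 1936)
Add(Pow(Add(207, -17), Rational(1, 2)), Mul(-1, v)) = Add(Pow(Add(207, -17), Rational(1, 2)), Mul(-1, 1936)) = Add(Pow(190, Rational(1, 2)), -1936) = Add(-1936, Pow(190, Rational(1, 2)))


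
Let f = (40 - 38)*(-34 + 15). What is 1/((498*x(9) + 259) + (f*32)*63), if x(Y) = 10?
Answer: -1/71369 ≈ -1.4012e-5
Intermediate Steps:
f = -38 (f = 2*(-19) = -38)
1/((498*x(9) + 259) + (f*32)*63) = 1/((498*10 + 259) - 38*32*63) = 1/((4980 + 259) - 1216*63) = 1/(5239 - 76608) = 1/(-71369) = -1/71369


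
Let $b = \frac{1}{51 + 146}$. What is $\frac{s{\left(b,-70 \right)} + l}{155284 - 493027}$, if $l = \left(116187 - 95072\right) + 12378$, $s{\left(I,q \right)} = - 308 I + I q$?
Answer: $- \frac{6597743}{66535371} \approx -0.099161$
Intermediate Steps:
$b = \frac{1}{197} \approx 0.0050761$
$l = 33493$ ($l = 21115 + 12378 = 33493$)
$\frac{s{\left(b,-70 \right)} + l}{155284 - 493027} = \frac{\frac{-308 - 70}{197} + 33493}{155284 - 493027} = \frac{\frac{1}{197} \left(-378\right) + 33493}{-337743} = \left(- \frac{378}{197} + 33493\right) \left(- \frac{1}{337743}\right) = \frac{6597743}{197} \left(- \frac{1}{337743}\right) = - \frac{6597743}{66535371}$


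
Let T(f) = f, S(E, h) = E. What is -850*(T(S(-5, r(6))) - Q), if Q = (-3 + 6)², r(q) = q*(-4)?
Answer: 11900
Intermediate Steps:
r(q) = -4*q
Q = 9 (Q = 3² = 9)
-850*(T(S(-5, r(6))) - Q) = -850*(-5 - 1*9) = -850*(-5 - 9) = -850*(-14) = 11900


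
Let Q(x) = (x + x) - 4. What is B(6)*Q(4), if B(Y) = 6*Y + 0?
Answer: 144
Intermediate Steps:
Q(x) = -4 + 2*x (Q(x) = 2*x - 4 = -4 + 2*x)
B(Y) = 6*Y
B(6)*Q(4) = (6*6)*(-4 + 2*4) = 36*(-4 + 8) = 36*4 = 144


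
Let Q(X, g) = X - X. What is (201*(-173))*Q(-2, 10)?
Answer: 0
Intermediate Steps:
Q(X, g) = 0
(201*(-173))*Q(-2, 10) = (201*(-173))*0 = -34773*0 = 0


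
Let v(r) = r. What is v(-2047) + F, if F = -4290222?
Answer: -4292269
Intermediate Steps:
v(-2047) + F = -2047 - 4290222 = -4292269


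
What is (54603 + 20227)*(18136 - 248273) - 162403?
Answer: -17221314113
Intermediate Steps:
(54603 + 20227)*(18136 - 248273) - 162403 = 74830*(-230137) - 162403 = -17221151710 - 162403 = -17221314113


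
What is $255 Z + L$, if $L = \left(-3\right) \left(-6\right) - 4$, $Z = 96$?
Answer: $24494$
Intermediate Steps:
$L = 14$ ($L = 18 - 4 = 14$)
$255 Z + L = 255 \cdot 96 + 14 = 24480 + 14 = 24494$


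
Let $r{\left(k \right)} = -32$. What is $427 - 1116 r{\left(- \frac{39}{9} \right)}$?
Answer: $36139$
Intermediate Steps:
$427 - 1116 r{\left(- \frac{39}{9} \right)} = 427 - -35712 = 427 + 35712 = 36139$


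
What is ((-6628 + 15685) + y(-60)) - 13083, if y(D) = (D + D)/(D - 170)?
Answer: -92586/23 ≈ -4025.5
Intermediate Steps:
y(D) = 2*D/(-170 + D) (y(D) = (2*D)/(-170 + D) = 2*D/(-170 + D))
((-6628 + 15685) + y(-60)) - 13083 = ((-6628 + 15685) + 2*(-60)/(-170 - 60)) - 13083 = (9057 + 2*(-60)/(-230)) - 13083 = (9057 + 2*(-60)*(-1/230)) - 13083 = (9057 + 12/23) - 13083 = 208323/23 - 13083 = -92586/23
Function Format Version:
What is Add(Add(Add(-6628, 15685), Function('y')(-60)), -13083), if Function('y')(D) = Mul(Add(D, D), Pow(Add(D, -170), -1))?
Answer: Rational(-92586, 23) ≈ -4025.5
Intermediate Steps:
Function('y')(D) = Mul(2, D, Pow(Add(-170, D), -1)) (Function('y')(D) = Mul(Mul(2, D), Pow(Add(-170, D), -1)) = Mul(2, D, Pow(Add(-170, D), -1)))
Add(Add(Add(-6628, 15685), Function('y')(-60)), -13083) = Add(Add(Add(-6628, 15685), Mul(2, -60, Pow(Add(-170, -60), -1))), -13083) = Add(Add(9057, Mul(2, -60, Pow(-230, -1))), -13083) = Add(Add(9057, Mul(2, -60, Rational(-1, 230))), -13083) = Add(Add(9057, Rational(12, 23)), -13083) = Add(Rational(208323, 23), -13083) = Rational(-92586, 23)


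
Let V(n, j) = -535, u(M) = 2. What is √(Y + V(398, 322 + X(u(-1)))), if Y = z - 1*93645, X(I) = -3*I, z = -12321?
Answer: I*√106501 ≈ 326.34*I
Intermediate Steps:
Y = -105966 (Y = -12321 - 1*93645 = -12321 - 93645 = -105966)
√(Y + V(398, 322 + X(u(-1)))) = √(-105966 - 535) = √(-106501) = I*√106501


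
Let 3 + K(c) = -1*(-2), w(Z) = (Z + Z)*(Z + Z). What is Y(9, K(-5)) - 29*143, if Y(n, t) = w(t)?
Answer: -4143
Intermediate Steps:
w(Z) = 4*Z² (w(Z) = (2*Z)*(2*Z) = 4*Z²)
K(c) = -1 (K(c) = -3 - 1*(-2) = -3 + 2 = -1)
Y(n, t) = 4*t²
Y(9, K(-5)) - 29*143 = 4*(-1)² - 29*143 = 4*1 - 4147 = 4 - 4147 = -4143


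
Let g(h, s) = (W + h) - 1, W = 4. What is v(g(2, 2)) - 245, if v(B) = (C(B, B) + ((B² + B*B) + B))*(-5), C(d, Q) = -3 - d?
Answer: -480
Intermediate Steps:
g(h, s) = 3 + h (g(h, s) = (4 + h) - 1 = 3 + h)
v(B) = 15 - 10*B² (v(B) = ((-3 - B) + ((B² + B*B) + B))*(-5) = ((-3 - B) + ((B² + B²) + B))*(-5) = ((-3 - B) + (2*B² + B))*(-5) = ((-3 - B) + (B + 2*B²))*(-5) = (-3 + 2*B²)*(-5) = 15 - 10*B²)
v(g(2, 2)) - 245 = (15 - 10*(3 + 2)²) - 245 = (15 - 10*5²) - 245 = (15 - 10*25) - 245 = (15 - 250) - 245 = -235 - 245 = -480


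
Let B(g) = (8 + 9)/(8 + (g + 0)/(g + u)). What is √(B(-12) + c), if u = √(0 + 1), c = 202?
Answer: √20387/10 ≈ 14.278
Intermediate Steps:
u = 1 (u = √1 = 1)
B(g) = 17/(8 + g/(1 + g)) (B(g) = (8 + 9)/(8 + (g + 0)/(g + 1)) = 17/(8 + g/(1 + g)))
√(B(-12) + c) = √(17*(1 - 12)/(8 + 9*(-12)) + 202) = √(17*(-11)/(8 - 108) + 202) = √(17*(-11)/(-100) + 202) = √(17*(-1/100)*(-11) + 202) = √(187/100 + 202) = √(20387/100) = √20387/10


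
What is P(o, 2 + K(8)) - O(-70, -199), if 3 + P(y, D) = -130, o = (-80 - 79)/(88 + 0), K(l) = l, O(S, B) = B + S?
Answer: 136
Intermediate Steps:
o = -159/88 ≈ -1.8068
P(y, D) = -133 (P(y, D) = -3 - 130 = -133)
P(o, 2 + K(8)) - O(-70, -199) = -133 - (-199 - 70) = -133 - 1*(-269) = -133 + 269 = 136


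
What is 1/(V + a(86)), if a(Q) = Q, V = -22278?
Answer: -1/22192 ≈ -4.5061e-5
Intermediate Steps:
1/(V + a(86)) = 1/(-22278 + 86) = 1/(-22192) = -1/22192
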